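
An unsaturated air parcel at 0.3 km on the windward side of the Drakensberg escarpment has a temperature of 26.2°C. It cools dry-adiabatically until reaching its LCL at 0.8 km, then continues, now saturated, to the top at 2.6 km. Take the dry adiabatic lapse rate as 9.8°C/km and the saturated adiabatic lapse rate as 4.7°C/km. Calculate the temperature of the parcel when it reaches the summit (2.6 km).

12.84°C

300 → 800 m (dry, 9.8°C/km): ΔT = -9.8 × 0.5 = -4.9°C → T = 21.3°C
800 → 2600 m (saturated, 4.7°C/km): ΔT = -4.7 × 1.8 = -8.46°C → T = 12.84°C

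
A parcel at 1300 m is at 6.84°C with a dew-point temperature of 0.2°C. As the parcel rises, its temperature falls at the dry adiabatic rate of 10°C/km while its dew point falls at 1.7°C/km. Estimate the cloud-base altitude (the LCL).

2100 m

T and T_d converge at 10 − 1.7 = 8.3°C per km
Height above start = (6.84 − 0.2) / 8.3 = 0.8 km
LCL altitude = 1300 m + 800 m = 2100 m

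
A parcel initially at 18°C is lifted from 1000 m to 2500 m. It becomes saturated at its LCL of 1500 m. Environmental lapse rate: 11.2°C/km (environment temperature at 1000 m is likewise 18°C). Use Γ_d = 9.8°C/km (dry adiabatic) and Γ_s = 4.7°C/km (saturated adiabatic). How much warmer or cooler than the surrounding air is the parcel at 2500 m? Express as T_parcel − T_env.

+7.2°C (parcel warmer than environment)

Parcel:
  From 1000 m to 1500 m (dry): cools by 9.8 × 0.5 = 4.9°C, giving 13.1°C.
  From 1500 m to 2500 m (saturated): cools by 4.7 × 1 = 4.7°C, giving 8.4°C.
Environment:
  From 1000 m to 2500 m (environment): cools by 11.2 × 1.5 = 16.8°C, giving 1.2°C.
T_parcel − T_env = 8.4 − 1.2 = +7.2°C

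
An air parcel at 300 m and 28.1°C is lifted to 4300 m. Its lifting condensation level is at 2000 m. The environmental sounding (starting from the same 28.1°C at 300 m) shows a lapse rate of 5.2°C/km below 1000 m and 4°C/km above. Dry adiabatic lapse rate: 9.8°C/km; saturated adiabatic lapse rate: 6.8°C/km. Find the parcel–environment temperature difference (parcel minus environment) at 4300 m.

-15.46°C (parcel cooler than environment)

Parcel:
  From 300 m to 2000 m (dry): cools by 9.8 × 1.7 = 16.66°C, giving 11.44°C.
  From 2000 m to 4300 m (saturated): cools by 6.8 × 2.3 = 15.64°C, giving -4.2°C.
Environment:
  From 300 m to 1000 m (environment, lower layer): cools by 5.2 × 0.7 = 3.64°C, giving 24.46°C.
  From 1000 m to 4300 m (environment, upper layer): cools by 4 × 3.3 = 13.2°C, giving 11.26°C.
T_parcel − T_env = -4.2 − 11.26 = -15.46°C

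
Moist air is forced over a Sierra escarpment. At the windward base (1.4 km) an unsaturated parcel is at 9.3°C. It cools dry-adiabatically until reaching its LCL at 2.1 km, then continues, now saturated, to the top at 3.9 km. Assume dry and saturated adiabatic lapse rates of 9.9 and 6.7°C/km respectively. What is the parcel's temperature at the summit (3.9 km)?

From 1400 m to 2100 m (dry): cools by 9.9 × 0.7 = 6.93°C, giving 2.37°C.
From 2100 m to 3900 m (saturated): cools by 6.7 × 1.8 = 12.06°C, giving -9.69°C.

-9.69°C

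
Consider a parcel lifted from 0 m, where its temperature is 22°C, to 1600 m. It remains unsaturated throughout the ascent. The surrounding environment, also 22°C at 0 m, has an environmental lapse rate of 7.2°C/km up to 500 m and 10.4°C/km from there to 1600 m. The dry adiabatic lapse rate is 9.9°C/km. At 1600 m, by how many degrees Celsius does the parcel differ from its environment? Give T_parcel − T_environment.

Parcel:
  0 → 1600 m (dry, 9.9°C/km): ΔT = -9.9 × 1.6 = -15.84°C → T = 6.16°C
Environment:
  0 → 500 m (environment, lower layer, 7.2°C/km): ΔT = -7.2 × 0.5 = -3.6°C → T = 18.4°C
  500 → 1600 m (environment, upper layer, 10.4°C/km): ΔT = -10.4 × 1.1 = -11.44°C → T = 6.96°C
T_parcel − T_env = 6.16 − 6.96 = -0.8°C

-0.8°C (parcel cooler than environment)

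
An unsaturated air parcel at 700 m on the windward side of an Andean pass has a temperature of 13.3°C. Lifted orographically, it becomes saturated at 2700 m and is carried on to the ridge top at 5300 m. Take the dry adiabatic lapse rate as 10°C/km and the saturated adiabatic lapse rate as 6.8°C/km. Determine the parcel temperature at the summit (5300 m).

700 → 2700 m (dry, 10°C/km): ΔT = -10 × 2 = -20°C → T = -6.7°C
2700 → 5300 m (saturated, 6.8°C/km): ΔT = -6.8 × 2.6 = -17.68°C → T = -24.38°C

-24.38°C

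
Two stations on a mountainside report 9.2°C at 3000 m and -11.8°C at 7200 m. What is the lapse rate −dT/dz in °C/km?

5°C/km

Γ = −ΔT/Δz = (9.2 − (-11.8)) / (7200 − 3000) m
  = 21°C / 4.2 km = 5°C/km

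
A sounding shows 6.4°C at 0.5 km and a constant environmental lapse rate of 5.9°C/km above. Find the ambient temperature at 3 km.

Environmental to 3000 m: -5.9 × 2.5 km = -14.75°C, so T = -8.35°C.

-8.35°C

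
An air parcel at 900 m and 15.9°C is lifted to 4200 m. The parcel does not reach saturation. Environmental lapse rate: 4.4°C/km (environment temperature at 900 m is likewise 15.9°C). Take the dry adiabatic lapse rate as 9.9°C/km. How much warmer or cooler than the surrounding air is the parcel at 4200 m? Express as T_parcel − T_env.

-18.15°C (parcel cooler than environment)

Parcel:
  Dry to 4200 m: -9.9 × 3.3 km = -32.67°C, so T = -16.77°C.
Environment:
  Environment to 4200 m: -4.4 × 3.3 km = -14.52°C, so T = 1.38°C.
T_parcel − T_env = -16.77 − 1.38 = -18.15°C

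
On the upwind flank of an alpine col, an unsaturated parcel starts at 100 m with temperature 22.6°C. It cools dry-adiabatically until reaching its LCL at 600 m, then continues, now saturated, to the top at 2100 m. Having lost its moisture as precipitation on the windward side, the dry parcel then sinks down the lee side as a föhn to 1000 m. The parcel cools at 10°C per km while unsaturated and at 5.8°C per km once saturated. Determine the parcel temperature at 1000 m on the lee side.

19.9°C

From 100 m to 600 m (dry): cools by 10 × 0.5 = 5°C, giving 17.6°C.
From 600 m to 2100 m (saturated): cools by 5.8 × 1.5 = 8.7°C, giving 8.9°C.
From 2100 m to 1000 m (dry descent): warms by 10 × 1.1 = 11°C, giving 19.9°C.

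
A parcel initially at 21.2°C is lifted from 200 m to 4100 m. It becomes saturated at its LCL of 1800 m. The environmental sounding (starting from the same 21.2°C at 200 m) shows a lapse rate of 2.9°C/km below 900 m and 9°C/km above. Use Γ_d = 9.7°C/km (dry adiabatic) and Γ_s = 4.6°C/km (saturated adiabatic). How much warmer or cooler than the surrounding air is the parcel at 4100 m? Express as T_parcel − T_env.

Parcel:
  200 → 1800 m (dry, 9.7°C/km): ΔT = -9.7 × 1.6 = -15.52°C → T = 5.68°C
  1800 → 4100 m (saturated, 4.6°C/km): ΔT = -4.6 × 2.3 = -10.58°C → T = -4.9°C
Environment:
  200 → 900 m (environment, lower layer, 2.9°C/km): ΔT = -2.9 × 0.7 = -2.03°C → T = 19.17°C
  900 → 4100 m (environment, upper layer, 9°C/km): ΔT = -9 × 3.2 = -28.8°C → T = -9.63°C
T_parcel − T_env = -4.9 − (-9.63) = +4.73°C

+4.73°C (parcel warmer than environment)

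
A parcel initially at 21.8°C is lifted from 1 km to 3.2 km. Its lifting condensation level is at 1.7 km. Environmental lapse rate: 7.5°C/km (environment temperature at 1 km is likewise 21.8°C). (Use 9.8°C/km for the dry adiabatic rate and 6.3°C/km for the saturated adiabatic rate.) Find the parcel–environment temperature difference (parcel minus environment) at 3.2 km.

+0.19°C (parcel warmer than environment)

Parcel:
  1000–1700 m, dry: Δz = 0.7 km ⇒ ΔT = -6.86°C; T = 14.94°C
  1700–3200 m, saturated: Δz = 1.5 km ⇒ ΔT = -9.45°C; T = 5.49°C
Environment:
  1000–3200 m, environment: Δz = 2.2 km ⇒ ΔT = -16.5°C; T = 5.3°C
T_parcel − T_env = 5.49 − 5.3 = +0.19°C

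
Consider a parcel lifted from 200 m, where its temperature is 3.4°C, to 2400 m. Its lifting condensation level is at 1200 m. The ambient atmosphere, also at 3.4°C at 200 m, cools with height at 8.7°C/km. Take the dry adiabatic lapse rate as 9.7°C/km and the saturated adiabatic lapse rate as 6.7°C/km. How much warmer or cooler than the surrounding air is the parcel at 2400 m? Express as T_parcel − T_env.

Parcel:
  200–1200 m, dry: Δz = 1 km ⇒ ΔT = -9.7°C; T = -6.3°C
  1200–2400 m, saturated: Δz = 1.2 km ⇒ ΔT = -8.04°C; T = -14.34°C
Environment:
  200–2400 m, environment: Δz = 2.2 km ⇒ ΔT = -19.14°C; T = -15.74°C
T_parcel − T_env = -14.34 − (-15.74) = +1.4°C

+1.4°C (parcel warmer than environment)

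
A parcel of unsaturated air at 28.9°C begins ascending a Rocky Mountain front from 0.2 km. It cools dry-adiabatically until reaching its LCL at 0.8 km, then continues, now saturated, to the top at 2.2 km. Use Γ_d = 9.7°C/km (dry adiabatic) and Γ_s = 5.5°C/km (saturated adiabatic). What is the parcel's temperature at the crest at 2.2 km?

200 → 800 m (dry, 9.7°C/km): ΔT = -9.7 × 0.6 = -5.82°C → T = 23.08°C
800 → 2200 m (saturated, 5.5°C/km): ΔT = -5.5 × 1.4 = -7.7°C → T = 15.38°C

15.38°C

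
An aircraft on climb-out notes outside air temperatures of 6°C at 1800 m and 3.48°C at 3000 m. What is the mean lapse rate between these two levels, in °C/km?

2.1°C/km

Γ = −ΔT/Δz = (6 − 3.48) / (3000 − 1800) m
  = 2.52°C / 1.2 km = 2.1°C/km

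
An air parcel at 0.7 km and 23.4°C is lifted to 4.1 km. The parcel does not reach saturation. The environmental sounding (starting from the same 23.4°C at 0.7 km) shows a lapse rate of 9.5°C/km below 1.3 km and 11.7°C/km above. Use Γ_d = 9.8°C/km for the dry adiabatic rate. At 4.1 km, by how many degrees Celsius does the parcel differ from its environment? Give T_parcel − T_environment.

+5.14°C (parcel warmer than environment)

Parcel:
  700–4100 m, dry: Δz = 3.4 km ⇒ ΔT = -33.32°C; T = -9.92°C
Environment:
  700–1300 m, environment, lower layer: Δz = 0.6 km ⇒ ΔT = -5.7°C; T = 17.7°C
  1300–4100 m, environment, upper layer: Δz = 2.8 km ⇒ ΔT = -32.76°C; T = -15.06°C
T_parcel − T_env = -9.92 − (-15.06) = +5.14°C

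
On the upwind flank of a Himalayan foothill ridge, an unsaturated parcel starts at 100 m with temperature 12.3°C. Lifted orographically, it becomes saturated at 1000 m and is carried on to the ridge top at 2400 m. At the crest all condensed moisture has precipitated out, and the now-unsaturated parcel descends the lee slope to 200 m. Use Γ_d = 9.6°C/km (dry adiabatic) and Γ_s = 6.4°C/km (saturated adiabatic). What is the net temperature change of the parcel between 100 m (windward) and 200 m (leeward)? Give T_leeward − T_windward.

Dry to 1000 m: -9.6 × 0.9 km = -8.64°C, so T = 3.66°C.
Saturated to 2400 m: -6.4 × 1.4 km = -8.96°C, so T = -5.3°C.
Dry descent to 200 m: +9.6 × 2.2 km = +21.12°C, so T = 15.82°C.
Net change vs windward start: 15.82 − 12.3 = +3.52°C

+3.52°C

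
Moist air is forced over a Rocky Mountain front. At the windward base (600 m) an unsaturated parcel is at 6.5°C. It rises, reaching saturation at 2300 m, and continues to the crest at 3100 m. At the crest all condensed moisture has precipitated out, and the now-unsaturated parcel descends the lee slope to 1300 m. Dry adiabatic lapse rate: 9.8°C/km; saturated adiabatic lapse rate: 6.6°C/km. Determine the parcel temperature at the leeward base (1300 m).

2.2°C

From 600 m to 2300 m (dry): cools by 9.8 × 1.7 = 16.66°C, giving -10.16°C.
From 2300 m to 3100 m (saturated): cools by 6.6 × 0.8 = 5.28°C, giving -15.44°C.
From 3100 m to 1300 m (dry descent): warms by 9.8 × 1.8 = 17.64°C, giving 2.2°C.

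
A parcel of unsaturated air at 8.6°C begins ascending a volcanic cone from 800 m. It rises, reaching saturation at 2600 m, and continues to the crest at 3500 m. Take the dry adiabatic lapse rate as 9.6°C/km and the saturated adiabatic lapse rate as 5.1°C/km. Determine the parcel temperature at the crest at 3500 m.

-13.27°C

800–2600 m, dry: Δz = 1.8 km ⇒ ΔT = -17.28°C; T = -8.68°C
2600–3500 m, saturated: Δz = 0.9 km ⇒ ΔT = -4.59°C; T = -13.27°C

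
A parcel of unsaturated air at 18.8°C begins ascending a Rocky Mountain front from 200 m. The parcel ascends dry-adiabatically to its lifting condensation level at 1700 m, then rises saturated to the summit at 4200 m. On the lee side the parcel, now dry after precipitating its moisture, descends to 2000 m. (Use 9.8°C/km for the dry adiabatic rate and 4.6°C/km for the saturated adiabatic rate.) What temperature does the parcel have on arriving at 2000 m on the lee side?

14.16°C

Dry to 1700 m: -9.8 × 1.5 km = -14.7°C, so T = 4.1°C.
Saturated to 4200 m: -4.6 × 2.5 km = -11.5°C, so T = -7.4°C.
Dry descent to 2000 m: +9.8 × 2.2 km = +21.56°C, so T = 14.16°C.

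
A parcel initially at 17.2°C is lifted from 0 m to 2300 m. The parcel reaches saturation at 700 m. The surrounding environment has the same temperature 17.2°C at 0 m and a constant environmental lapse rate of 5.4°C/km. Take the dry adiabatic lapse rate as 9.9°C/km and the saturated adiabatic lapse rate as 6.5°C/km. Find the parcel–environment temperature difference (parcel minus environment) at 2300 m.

Parcel:
  0–700 m, dry: Δz = 0.7 km ⇒ ΔT = -6.93°C; T = 10.27°C
  700–2300 m, saturated: Δz = 1.6 km ⇒ ΔT = -10.4°C; T = -0.13°C
Environment:
  0–2300 m, environment: Δz = 2.3 km ⇒ ΔT = -12.42°C; T = 4.78°C
T_parcel − T_env = -0.13 − 4.78 = -4.91°C

-4.91°C (parcel cooler than environment)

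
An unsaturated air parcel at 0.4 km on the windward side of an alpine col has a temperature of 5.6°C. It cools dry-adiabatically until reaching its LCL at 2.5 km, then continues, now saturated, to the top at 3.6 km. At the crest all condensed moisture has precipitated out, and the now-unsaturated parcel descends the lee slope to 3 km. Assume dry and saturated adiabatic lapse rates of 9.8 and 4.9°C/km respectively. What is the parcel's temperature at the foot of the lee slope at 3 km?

From 400 m to 2500 m (dry): cools by 9.8 × 2.1 = 20.58°C, giving -14.98°C.
From 2500 m to 3600 m (saturated): cools by 4.9 × 1.1 = 5.39°C, giving -20.37°C.
From 3600 m to 3000 m (dry descent): warms by 9.8 × 0.6 = 5.88°C, giving -14.49°C.

-14.49°C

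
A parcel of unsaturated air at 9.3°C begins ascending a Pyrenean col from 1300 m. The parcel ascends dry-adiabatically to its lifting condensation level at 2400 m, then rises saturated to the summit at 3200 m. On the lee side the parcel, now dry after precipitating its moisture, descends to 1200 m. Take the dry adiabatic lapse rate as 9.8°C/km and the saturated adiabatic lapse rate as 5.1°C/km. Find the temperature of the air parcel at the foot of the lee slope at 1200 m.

From 1300 m to 2400 m (dry): cools by 9.8 × 1.1 = 10.78°C, giving -1.48°C.
From 2400 m to 3200 m (saturated): cools by 5.1 × 0.8 = 4.08°C, giving -5.56°C.
From 3200 m to 1200 m (dry descent): warms by 9.8 × 2 = 19.6°C, giving 14.04°C.

14.04°C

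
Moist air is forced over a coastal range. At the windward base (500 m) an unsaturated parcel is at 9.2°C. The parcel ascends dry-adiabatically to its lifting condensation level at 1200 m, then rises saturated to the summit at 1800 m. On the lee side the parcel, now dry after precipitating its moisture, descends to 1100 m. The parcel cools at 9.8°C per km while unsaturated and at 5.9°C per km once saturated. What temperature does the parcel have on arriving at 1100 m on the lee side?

5.66°C

500 → 1200 m (dry, 9.8°C/km): ΔT = -9.8 × 0.7 = -6.86°C → T = 2.34°C
1200 → 1800 m (saturated, 5.9°C/km): ΔT = -5.9 × 0.6 = -3.54°C → T = -1.2°C
1800 → 1100 m (dry descent, 9.8°C/km): ΔT = +9.8 × 0.7 = +6.86°C → T = 5.66°C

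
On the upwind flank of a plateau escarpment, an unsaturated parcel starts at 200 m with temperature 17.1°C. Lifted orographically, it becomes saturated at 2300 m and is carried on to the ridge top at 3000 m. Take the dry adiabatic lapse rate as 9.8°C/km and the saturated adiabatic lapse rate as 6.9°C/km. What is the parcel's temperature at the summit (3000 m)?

-8.31°C

200–2300 m, dry: Δz = 2.1 km ⇒ ΔT = -20.58°C; T = -3.48°C
2300–3000 m, saturated: Δz = 0.7 km ⇒ ΔT = -4.83°C; T = -8.31°C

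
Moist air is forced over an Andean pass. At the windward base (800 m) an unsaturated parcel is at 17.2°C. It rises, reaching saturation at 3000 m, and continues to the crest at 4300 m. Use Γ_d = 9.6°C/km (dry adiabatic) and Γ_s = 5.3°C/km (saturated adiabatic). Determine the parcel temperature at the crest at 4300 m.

-10.81°C

800 → 3000 m (dry, 9.6°C/km): ΔT = -9.6 × 2.2 = -21.12°C → T = -3.92°C
3000 → 4300 m (saturated, 5.3°C/km): ΔT = -5.3 × 1.3 = -6.89°C → T = -10.81°C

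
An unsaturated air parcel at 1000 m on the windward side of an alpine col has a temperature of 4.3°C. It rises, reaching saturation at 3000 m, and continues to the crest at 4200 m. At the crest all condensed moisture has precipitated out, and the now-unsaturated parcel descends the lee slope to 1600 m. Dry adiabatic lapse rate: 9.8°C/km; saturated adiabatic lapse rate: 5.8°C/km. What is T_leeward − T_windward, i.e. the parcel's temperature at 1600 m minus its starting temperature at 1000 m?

From 1000 m to 3000 m (dry): cools by 9.8 × 2 = 19.6°C, giving -15.3°C.
From 3000 m to 4200 m (saturated): cools by 5.8 × 1.2 = 6.96°C, giving -22.26°C.
From 4200 m to 1600 m (dry descent): warms by 9.8 × 2.6 = 25.48°C, giving 3.22°C.
Net change vs windward start: 3.22 − 4.3 = -1.08°C

-1.08°C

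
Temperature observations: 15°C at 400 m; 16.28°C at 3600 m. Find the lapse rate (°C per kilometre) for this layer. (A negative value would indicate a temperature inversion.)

Γ = −ΔT/Δz = (15 − 16.28) / (3600 − 400) m
  = -1.28°C / 3.2 km = -0.4°C/km

-0.4°C/km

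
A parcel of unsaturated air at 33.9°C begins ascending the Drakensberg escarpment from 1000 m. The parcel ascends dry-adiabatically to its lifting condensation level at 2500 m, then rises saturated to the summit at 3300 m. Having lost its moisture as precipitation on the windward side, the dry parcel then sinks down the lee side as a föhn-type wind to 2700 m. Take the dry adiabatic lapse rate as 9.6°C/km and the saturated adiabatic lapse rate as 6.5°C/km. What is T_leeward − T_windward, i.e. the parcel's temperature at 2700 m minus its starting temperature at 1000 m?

1000 → 2500 m (dry, 9.6°C/km): ΔT = -9.6 × 1.5 = -14.4°C → T = 19.5°C
2500 → 3300 m (saturated, 6.5°C/km): ΔT = -6.5 × 0.8 = -5.2°C → T = 14.3°C
3300 → 2700 m (dry descent, 9.6°C/km): ΔT = +9.6 × 0.6 = +5.76°C → T = 20.06°C
Net change vs windward start: 20.06 − 33.9 = -13.84°C

-13.84°C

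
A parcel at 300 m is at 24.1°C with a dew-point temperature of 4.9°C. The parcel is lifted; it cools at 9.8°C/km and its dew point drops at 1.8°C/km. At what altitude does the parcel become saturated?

2700 m

T and T_d converge at 9.8 − 1.8 = 8°C per km
Height above start = (24.1 − 4.9) / 8 = 2.4 km
LCL altitude = 300 m + 2400 m = 2700 m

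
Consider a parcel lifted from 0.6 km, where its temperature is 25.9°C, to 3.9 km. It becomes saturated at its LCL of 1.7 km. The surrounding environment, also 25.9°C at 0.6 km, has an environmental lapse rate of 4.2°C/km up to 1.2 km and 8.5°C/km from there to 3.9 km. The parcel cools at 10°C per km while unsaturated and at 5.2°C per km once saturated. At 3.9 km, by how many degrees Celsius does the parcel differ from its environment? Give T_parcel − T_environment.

+3.03°C (parcel warmer than environment)

Parcel:
  600–1700 m, dry: Δz = 1.1 km ⇒ ΔT = -11°C; T = 14.9°C
  1700–3900 m, saturated: Δz = 2.2 km ⇒ ΔT = -11.44°C; T = 3.46°C
Environment:
  600–1200 m, environment, lower layer: Δz = 0.6 km ⇒ ΔT = -2.52°C; T = 23.38°C
  1200–3900 m, environment, upper layer: Δz = 2.7 km ⇒ ΔT = -22.95°C; T = 0.43°C
T_parcel − T_env = 3.46 − 0.43 = +3.03°C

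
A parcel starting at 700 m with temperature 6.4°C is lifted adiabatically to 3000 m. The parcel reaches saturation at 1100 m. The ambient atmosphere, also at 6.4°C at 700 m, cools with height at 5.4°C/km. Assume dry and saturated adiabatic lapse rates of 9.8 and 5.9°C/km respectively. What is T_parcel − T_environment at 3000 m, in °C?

Parcel:
  700–1100 m, dry: Δz = 0.4 km ⇒ ΔT = -3.92°C; T = 2.48°C
  1100–3000 m, saturated: Δz = 1.9 km ⇒ ΔT = -11.21°C; T = -8.73°C
Environment:
  700–3000 m, environment: Δz = 2.3 km ⇒ ΔT = -12.42°C; T = -6.02°C
T_parcel − T_env = -8.73 − (-6.02) = -2.71°C

-2.71°C (parcel cooler than environment)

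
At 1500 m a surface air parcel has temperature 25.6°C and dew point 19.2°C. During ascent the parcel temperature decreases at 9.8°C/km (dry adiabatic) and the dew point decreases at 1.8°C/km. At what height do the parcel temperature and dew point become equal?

2300 m

T and T_d converge at 9.8 − 1.8 = 8°C per km
Height above start = (25.6 − 19.2) / 8 = 0.8 km
LCL altitude = 1500 m + 800 m = 2300 m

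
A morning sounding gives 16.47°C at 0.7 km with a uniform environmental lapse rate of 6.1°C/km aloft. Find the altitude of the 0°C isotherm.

Height above start = (16.47 − 0) / 6.1 = 2.7 km
Altitude = 700 m + 2700 m = 3400 m

3.4 km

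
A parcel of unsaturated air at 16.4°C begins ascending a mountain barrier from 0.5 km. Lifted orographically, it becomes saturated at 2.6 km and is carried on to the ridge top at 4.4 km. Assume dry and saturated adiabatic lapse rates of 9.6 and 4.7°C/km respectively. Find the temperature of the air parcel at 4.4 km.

-12.22°C

From 500 m to 2600 m (dry): cools by 9.6 × 2.1 = 20.16°C, giving -3.76°C.
From 2600 m to 4400 m (saturated): cools by 4.7 × 1.8 = 8.46°C, giving -12.22°C.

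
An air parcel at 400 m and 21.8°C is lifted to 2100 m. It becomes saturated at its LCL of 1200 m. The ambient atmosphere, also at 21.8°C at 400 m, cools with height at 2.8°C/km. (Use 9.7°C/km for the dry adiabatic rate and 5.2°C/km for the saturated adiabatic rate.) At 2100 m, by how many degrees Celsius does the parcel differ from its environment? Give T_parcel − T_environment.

-7.68°C (parcel cooler than environment)

Parcel:
  Dry to 1200 m: -9.7 × 0.8 km = -7.76°C, so T = 14.04°C.
  Saturated to 2100 m: -5.2 × 0.9 km = -4.68°C, so T = 9.36°C.
Environment:
  Environment to 2100 m: -2.8 × 1.7 km = -4.76°C, so T = 17.04°C.
T_parcel − T_env = 9.36 − 17.04 = -7.68°C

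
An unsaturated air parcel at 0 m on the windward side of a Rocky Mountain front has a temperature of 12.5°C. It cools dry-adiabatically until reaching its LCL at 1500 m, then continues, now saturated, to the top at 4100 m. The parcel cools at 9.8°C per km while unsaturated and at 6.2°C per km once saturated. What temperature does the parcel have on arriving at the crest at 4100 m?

-18.32°C

Dry to 1500 m: -9.8 × 1.5 km = -14.7°C, so T = -2.2°C.
Saturated to 4100 m: -6.2 × 2.6 km = -16.12°C, so T = -18.32°C.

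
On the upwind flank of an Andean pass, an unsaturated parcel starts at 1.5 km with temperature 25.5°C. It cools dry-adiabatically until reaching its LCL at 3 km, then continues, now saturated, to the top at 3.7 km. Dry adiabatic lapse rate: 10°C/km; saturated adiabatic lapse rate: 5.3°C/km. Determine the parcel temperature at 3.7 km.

6.79°C

1500–3000 m, dry: Δz = 1.5 km ⇒ ΔT = -15°C; T = 10.5°C
3000–3700 m, saturated: Δz = 0.7 km ⇒ ΔT = -3.71°C; T = 6.79°C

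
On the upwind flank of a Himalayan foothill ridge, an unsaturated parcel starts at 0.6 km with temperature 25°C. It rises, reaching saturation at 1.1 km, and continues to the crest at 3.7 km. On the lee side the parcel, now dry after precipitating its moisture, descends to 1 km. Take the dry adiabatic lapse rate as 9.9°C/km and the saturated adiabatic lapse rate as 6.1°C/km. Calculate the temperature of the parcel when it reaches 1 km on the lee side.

30.92°C

600 → 1100 m (dry, 9.9°C/km): ΔT = -9.9 × 0.5 = -4.95°C → T = 20.05°C
1100 → 3700 m (saturated, 6.1°C/km): ΔT = -6.1 × 2.6 = -15.86°C → T = 4.19°C
3700 → 1000 m (dry descent, 9.9°C/km): ΔT = +9.9 × 2.7 = +26.73°C → T = 30.92°C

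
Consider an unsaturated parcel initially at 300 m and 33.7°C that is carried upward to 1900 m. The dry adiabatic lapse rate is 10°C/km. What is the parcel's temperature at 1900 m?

17.7°C

Dry adiabatic to 1900 m: -10 × 1.6 km = -16°C, so T = 17.7°C.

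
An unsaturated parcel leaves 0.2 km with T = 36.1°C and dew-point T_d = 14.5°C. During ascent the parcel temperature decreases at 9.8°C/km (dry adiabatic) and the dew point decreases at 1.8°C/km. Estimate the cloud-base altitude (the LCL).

T and T_d converge at 9.8 − 1.8 = 8°C per km
Height above start = (36.1 − 14.5) / 8 = 2.7 km
LCL altitude = 200 m + 2700 m = 2900 m

2.9 km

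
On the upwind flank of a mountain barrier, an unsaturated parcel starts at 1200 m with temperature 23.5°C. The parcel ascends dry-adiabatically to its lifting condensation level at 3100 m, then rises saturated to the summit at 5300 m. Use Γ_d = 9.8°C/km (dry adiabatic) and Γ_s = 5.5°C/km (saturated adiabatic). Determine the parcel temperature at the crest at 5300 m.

-7.22°C

From 1200 m to 3100 m (dry): cools by 9.8 × 1.9 = 18.62°C, giving 4.88°C.
From 3100 m to 5300 m (saturated): cools by 5.5 × 2.2 = 12.1°C, giving -7.22°C.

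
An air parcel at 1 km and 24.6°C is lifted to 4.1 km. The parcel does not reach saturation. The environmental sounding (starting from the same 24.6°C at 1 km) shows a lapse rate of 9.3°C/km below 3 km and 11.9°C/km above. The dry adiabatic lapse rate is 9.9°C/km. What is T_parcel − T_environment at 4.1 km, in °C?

Parcel:
  Dry to 4100 m: -9.9 × 3.1 km = -30.69°C, so T = -6.09°C.
Environment:
  Environment, lower layer to 3000 m: -9.3 × 2 km = -18.6°C, so T = 6°C.
  Environment, upper layer to 4100 m: -11.9 × 1.1 km = -13.09°C, so T = -7.09°C.
T_parcel − T_env = -6.09 − (-7.09) = +1°C

+1°C (parcel warmer than environment)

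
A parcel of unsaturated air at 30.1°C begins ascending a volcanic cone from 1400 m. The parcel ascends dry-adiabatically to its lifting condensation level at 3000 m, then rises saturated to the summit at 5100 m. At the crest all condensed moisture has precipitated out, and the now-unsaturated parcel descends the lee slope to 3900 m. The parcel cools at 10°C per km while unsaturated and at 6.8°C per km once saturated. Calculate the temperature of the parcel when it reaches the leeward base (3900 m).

11.82°C

1400 → 3000 m (dry, 10°C/km): ΔT = -10 × 1.6 = -16°C → T = 14.1°C
3000 → 5100 m (saturated, 6.8°C/km): ΔT = -6.8 × 2.1 = -14.28°C → T = -0.18°C
5100 → 3900 m (dry descent, 10°C/km): ΔT = +10 × 1.2 = +12°C → T = 11.82°C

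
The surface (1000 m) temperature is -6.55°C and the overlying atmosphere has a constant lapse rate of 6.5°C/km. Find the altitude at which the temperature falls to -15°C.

Height above start = (-6.55 − (-15)) / 6.5 = 1.3 km
Altitude = 1000 m + 1300 m = 2300 m

2300 m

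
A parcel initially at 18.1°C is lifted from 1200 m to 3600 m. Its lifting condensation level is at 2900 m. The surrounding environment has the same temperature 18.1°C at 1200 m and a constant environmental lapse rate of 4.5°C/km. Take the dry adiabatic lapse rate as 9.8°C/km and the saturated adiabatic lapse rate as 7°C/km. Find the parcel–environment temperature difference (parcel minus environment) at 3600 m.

-10.76°C (parcel cooler than environment)

Parcel:
  From 1200 m to 2900 m (dry): cools by 9.8 × 1.7 = 16.66°C, giving 1.44°C.
  From 2900 m to 3600 m (saturated): cools by 7 × 0.7 = 4.9°C, giving -3.46°C.
Environment:
  From 1200 m to 3600 m (environment): cools by 4.5 × 2.4 = 10.8°C, giving 7.3°C.
T_parcel − T_env = -3.46 − 7.3 = -10.76°C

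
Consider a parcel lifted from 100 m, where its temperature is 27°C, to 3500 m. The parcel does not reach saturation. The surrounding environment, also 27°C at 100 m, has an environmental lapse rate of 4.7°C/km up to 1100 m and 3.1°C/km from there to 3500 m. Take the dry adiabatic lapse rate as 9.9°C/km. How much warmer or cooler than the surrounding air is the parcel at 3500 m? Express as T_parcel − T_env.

Parcel:
  100 → 3500 m (dry, 9.9°C/km): ΔT = -9.9 × 3.4 = -33.66°C → T = -6.66°C
Environment:
  100 → 1100 m (environment, lower layer, 4.7°C/km): ΔT = -4.7 × 1 = -4.7°C → T = 22.3°C
  1100 → 3500 m (environment, upper layer, 3.1°C/km): ΔT = -3.1 × 2.4 = -7.44°C → T = 14.86°C
T_parcel − T_env = -6.66 − 14.86 = -21.52°C

-21.52°C (parcel cooler than environment)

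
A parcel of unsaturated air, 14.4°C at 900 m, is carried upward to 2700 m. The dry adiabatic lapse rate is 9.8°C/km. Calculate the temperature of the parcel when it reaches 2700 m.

From 900 m to 2700 m (dry adiabatic): cools by 9.8 × 1.8 = 17.64°C, giving -3.24°C.

-3.24°C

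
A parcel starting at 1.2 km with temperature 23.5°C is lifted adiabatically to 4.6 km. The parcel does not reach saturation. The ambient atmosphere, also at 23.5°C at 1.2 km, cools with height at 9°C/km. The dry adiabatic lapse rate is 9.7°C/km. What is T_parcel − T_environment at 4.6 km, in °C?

-2.38°C (parcel cooler than environment)

Parcel:
  Dry to 4600 m: -9.7 × 3.4 km = -32.98°C, so T = -9.48°C.
Environment:
  Environment to 4600 m: -9 × 3.4 km = -30.6°C, so T = -7.1°C.
T_parcel − T_env = -9.48 − (-7.1) = -2.38°C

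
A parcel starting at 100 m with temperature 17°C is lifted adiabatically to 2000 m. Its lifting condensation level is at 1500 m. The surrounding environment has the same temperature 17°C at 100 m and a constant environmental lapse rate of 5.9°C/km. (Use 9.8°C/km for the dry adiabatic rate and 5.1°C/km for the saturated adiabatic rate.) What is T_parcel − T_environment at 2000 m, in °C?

-5.06°C (parcel cooler than environment)

Parcel:
  Dry to 1500 m: -9.8 × 1.4 km = -13.72°C, so T = 3.28°C.
  Saturated to 2000 m: -5.1 × 0.5 km = -2.55°C, so T = 0.73°C.
Environment:
  Environment to 2000 m: -5.9 × 1.9 km = -11.21°C, so T = 5.79°C.
T_parcel − T_env = 0.73 − 5.79 = -5.06°C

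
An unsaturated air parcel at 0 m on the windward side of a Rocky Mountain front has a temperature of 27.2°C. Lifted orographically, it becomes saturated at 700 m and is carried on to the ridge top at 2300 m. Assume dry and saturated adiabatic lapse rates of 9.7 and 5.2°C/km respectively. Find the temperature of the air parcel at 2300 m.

12.09°C

Dry to 700 m: -9.7 × 0.7 km = -6.79°C, so T = 20.41°C.
Saturated to 2300 m: -5.2 × 1.6 km = -8.32°C, so T = 12.09°C.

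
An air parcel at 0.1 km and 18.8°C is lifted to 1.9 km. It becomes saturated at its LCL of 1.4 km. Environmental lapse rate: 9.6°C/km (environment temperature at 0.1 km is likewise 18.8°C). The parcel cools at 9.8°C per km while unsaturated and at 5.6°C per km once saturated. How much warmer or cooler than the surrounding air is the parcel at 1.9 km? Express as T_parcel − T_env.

Parcel:
  100–1400 m, dry: Δz = 1.3 km ⇒ ΔT = -12.74°C; T = 6.06°C
  1400–1900 m, saturated: Δz = 0.5 km ⇒ ΔT = -2.8°C; T = 3.26°C
Environment:
  100–1900 m, environment: Δz = 1.8 km ⇒ ΔT = -17.28°C; T = 1.52°C
T_parcel − T_env = 3.26 − 1.52 = +1.74°C

+1.74°C (parcel warmer than environment)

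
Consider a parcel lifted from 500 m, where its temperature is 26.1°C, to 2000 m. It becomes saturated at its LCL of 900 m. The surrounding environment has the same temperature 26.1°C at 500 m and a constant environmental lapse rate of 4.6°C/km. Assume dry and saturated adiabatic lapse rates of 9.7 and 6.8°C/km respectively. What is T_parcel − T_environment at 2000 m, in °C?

-4.46°C (parcel cooler than environment)

Parcel:
  500–900 m, dry: Δz = 0.4 km ⇒ ΔT = -3.88°C; T = 22.22°C
  900–2000 m, saturated: Δz = 1.1 km ⇒ ΔT = -7.48°C; T = 14.74°C
Environment:
  500–2000 m, environment: Δz = 1.5 km ⇒ ΔT = -6.9°C; T = 19.2°C
T_parcel − T_env = 14.74 − 19.2 = -4.46°C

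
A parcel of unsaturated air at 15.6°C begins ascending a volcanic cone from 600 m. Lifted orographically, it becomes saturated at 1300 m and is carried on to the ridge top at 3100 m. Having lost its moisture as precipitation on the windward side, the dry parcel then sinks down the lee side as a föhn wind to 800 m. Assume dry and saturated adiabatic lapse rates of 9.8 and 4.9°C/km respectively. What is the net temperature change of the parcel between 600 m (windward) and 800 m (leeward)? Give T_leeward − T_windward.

+6.86°C

600 → 1300 m (dry, 9.8°C/km): ΔT = -9.8 × 0.7 = -6.86°C → T = 8.74°C
1300 → 3100 m (saturated, 4.9°C/km): ΔT = -4.9 × 1.8 = -8.82°C → T = -0.08°C
3100 → 800 m (dry descent, 9.8°C/km): ΔT = +9.8 × 2.3 = +22.54°C → T = 22.46°C
Net change vs windward start: 22.46 − 15.6 = +6.86°C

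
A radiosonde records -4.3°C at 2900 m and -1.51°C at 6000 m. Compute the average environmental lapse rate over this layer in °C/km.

Γ = −ΔT/Δz = (-4.3 − (-1.51)) / (6000 − 2900) m
  = -2.79°C / 3.1 km = -0.9°C/km

-0.9°C/km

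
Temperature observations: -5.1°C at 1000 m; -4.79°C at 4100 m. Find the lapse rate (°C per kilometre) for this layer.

-0.1°C/km

Γ = −ΔT/Δz = (-5.1 − (-4.79)) / (4100 − 1000) m
  = -0.31°C / 3.1 km = -0.1°C/km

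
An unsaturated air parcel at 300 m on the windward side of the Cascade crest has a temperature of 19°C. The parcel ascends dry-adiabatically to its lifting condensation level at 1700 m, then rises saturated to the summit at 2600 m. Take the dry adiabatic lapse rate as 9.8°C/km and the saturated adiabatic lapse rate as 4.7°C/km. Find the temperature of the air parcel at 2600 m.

300–1700 m, dry: Δz = 1.4 km ⇒ ΔT = -13.72°C; T = 5.28°C
1700–2600 m, saturated: Δz = 0.9 km ⇒ ΔT = -4.23°C; T = 1.05°C

1.05°C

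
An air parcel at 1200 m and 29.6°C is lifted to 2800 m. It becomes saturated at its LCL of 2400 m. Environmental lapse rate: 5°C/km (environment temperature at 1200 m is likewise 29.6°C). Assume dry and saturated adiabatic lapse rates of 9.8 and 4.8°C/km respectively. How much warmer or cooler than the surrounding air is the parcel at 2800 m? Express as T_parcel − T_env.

Parcel:
  1200–2400 m, dry: Δz = 1.2 km ⇒ ΔT = -11.76°C; T = 17.84°C
  2400–2800 m, saturated: Δz = 0.4 km ⇒ ΔT = -1.92°C; T = 15.92°C
Environment:
  1200–2800 m, environment: Δz = 1.6 km ⇒ ΔT = -8°C; T = 21.6°C
T_parcel − T_env = 15.92 − 21.6 = -5.68°C

-5.68°C (parcel cooler than environment)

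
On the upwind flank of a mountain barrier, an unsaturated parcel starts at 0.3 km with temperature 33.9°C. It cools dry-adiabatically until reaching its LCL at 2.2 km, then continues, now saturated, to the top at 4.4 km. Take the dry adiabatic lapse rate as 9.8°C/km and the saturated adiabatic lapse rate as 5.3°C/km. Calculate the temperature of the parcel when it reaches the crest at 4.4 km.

300 → 2200 m (dry, 9.8°C/km): ΔT = -9.8 × 1.9 = -18.62°C → T = 15.28°C
2200 → 4400 m (saturated, 5.3°C/km): ΔT = -5.3 × 2.2 = -11.66°C → T = 3.62°C

3.62°C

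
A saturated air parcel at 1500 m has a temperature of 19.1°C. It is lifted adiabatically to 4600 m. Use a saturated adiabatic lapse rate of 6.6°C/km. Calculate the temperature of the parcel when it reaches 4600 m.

1500–4600 m, saturated adiabatic: Δz = 3.1 km ⇒ ΔT = -20.46°C; T = -1.36°C

-1.36°C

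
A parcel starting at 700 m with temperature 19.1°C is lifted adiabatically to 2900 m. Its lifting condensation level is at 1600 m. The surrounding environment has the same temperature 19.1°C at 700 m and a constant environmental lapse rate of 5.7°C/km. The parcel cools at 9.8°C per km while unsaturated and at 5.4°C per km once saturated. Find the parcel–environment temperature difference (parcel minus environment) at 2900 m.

-3.3°C (parcel cooler than environment)

Parcel:
  Dry to 1600 m: -9.8 × 0.9 km = -8.82°C, so T = 10.28°C.
  Saturated to 2900 m: -5.4 × 1.3 km = -7.02°C, so T = 3.26°C.
Environment:
  Environment to 2900 m: -5.7 × 2.2 km = -12.54°C, so T = 6.56°C.
T_parcel − T_env = 3.26 − 6.56 = -3.3°C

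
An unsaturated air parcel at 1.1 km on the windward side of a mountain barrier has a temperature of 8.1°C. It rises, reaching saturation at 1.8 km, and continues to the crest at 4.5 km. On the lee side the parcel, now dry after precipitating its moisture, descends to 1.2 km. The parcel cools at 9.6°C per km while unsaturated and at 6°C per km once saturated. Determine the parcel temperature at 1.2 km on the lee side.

16.86°C

From 1100 m to 1800 m (dry): cools by 9.6 × 0.7 = 6.72°C, giving 1.38°C.
From 1800 m to 4500 m (saturated): cools by 6 × 2.7 = 16.2°C, giving -14.82°C.
From 4500 m to 1200 m (dry descent): warms by 9.6 × 3.3 = 31.68°C, giving 16.86°C.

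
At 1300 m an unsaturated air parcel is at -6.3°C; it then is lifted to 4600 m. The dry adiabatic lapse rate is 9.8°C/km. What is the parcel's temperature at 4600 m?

1300–4600 m, dry adiabatic: Δz = 3.3 km ⇒ ΔT = -32.34°C; T = -38.64°C

-38.64°C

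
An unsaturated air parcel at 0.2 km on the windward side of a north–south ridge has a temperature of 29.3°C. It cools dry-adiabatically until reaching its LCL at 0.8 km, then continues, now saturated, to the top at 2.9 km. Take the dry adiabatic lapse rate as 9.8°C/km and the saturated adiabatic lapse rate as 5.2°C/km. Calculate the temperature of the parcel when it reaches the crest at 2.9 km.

12.5°C

From 200 m to 800 m (dry): cools by 9.8 × 0.6 = 5.88°C, giving 23.42°C.
From 800 m to 2900 m (saturated): cools by 5.2 × 2.1 = 10.92°C, giving 12.5°C.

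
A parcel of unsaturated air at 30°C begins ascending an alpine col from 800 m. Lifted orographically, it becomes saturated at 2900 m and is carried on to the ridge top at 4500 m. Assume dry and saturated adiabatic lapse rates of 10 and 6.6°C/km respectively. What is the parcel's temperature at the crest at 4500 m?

800–2900 m, dry: Δz = 2.1 km ⇒ ΔT = -21°C; T = 9°C
2900–4500 m, saturated: Δz = 1.6 km ⇒ ΔT = -10.56°C; T = -1.56°C

-1.56°C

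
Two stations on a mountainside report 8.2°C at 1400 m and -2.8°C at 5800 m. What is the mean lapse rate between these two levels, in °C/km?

2.5°C/km

Γ = −ΔT/Δz = (8.2 − (-2.8)) / (5800 − 1400) m
  = 11°C / 4.4 km = 2.5°C/km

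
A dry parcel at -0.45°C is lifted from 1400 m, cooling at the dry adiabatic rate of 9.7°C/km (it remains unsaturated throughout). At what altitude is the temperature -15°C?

Height above start = (-0.45 − (-15)) / 9.7 = 1.5 km
Altitude = 1400 m + 1500 m = 2900 m

2900 m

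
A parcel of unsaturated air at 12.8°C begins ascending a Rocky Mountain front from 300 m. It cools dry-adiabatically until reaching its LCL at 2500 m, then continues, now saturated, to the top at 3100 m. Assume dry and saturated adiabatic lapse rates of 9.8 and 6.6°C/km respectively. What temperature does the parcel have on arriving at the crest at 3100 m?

-12.72°C

300–2500 m, dry: Δz = 2.2 km ⇒ ΔT = -21.56°C; T = -8.76°C
2500–3100 m, saturated: Δz = 0.6 km ⇒ ΔT = -3.96°C; T = -12.72°C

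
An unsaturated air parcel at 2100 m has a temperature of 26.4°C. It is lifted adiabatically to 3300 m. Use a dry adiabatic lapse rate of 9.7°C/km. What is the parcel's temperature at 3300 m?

Dry adiabatic to 3300 m: -9.7 × 1.2 km = -11.64°C, so T = 14.76°C.

14.76°C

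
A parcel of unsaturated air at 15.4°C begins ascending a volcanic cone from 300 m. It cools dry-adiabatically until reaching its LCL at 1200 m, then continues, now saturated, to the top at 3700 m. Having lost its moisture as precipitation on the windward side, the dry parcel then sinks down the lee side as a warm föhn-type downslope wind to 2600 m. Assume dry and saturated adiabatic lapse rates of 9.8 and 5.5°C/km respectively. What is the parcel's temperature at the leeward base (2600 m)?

3.61°C

Dry to 1200 m: -9.8 × 0.9 km = -8.82°C, so T = 6.58°C.
Saturated to 3700 m: -5.5 × 2.5 km = -13.75°C, so T = -7.17°C.
Dry descent to 2600 m: +9.8 × 1.1 km = +10.78°C, so T = 3.61°C.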